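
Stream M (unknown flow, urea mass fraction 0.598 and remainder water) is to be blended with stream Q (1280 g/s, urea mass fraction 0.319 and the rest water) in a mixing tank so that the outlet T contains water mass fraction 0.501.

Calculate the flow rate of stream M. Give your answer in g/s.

Let M be the unknown flow. Total out = 1280 + M.
water balance: 871.68 + 0.402·M = 0.501·(1280 + M)
(0.402 − 0.501)·M = 0.501×1280 − 871.68 = -230.4
M = -230.4 / -0.099 = 2327.3 g/s

2327 g/s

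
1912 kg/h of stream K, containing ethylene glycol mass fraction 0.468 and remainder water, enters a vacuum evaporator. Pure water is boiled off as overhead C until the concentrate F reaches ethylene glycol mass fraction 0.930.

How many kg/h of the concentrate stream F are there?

962.2 kg/h

ethylene glycol is conserved: 1912×0.468 = 894.82 kg/h all reports to the concentrate.
Concentrate = 894.82/(target fraction) = 962.17 kg/h.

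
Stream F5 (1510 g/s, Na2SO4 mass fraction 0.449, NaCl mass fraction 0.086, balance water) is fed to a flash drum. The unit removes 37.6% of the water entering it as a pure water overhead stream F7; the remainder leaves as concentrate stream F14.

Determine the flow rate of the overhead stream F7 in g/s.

water entering = 1510×0.465 = 702.15 g/s; overhead removed = 0.376×702.15 = 264.01 g/s.

264 g/s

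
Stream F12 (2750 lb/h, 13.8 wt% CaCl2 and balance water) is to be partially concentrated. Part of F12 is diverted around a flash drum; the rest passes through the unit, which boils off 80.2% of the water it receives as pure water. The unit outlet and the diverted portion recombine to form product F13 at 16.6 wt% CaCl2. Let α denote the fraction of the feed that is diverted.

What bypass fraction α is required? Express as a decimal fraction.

All 2750×0.138 = 379.5 lb/h of CaCl2 reaches F13, so F13 = 379.5/0.166 = 2286.1 lb/h and vapour = 463.86 lb/h.
The evaporator receives (1−α)·2750 of feed at 0.862 water and removes 0.802 of that water:
0.802×0.862×(1−α)×2750 = 463.86
(1−α) = 463.86/1901.1 = 0.2440;  α = 0.7560.

0.756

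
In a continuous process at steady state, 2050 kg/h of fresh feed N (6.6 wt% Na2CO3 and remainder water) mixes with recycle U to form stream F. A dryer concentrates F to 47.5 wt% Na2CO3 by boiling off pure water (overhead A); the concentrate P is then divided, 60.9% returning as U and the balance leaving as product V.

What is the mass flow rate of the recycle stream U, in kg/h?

Overall Na2CO3 balance (none leaves overhead): Na2CO3 in fresh feed = Na2CO3 in product, i.e. 2050×0.066 = (1−0.609)·P·0.475.
P = 135.3/(0.475×0.391) = 728.5 kg/h.
Recycle U = 0.609×728.5 = 443.65 kg/h.

443.7 kg/h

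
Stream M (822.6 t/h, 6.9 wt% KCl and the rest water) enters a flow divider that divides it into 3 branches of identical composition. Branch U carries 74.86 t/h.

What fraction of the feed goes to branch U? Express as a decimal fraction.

Fraction to U = 74.86/822.6 = 0.0910.

0.091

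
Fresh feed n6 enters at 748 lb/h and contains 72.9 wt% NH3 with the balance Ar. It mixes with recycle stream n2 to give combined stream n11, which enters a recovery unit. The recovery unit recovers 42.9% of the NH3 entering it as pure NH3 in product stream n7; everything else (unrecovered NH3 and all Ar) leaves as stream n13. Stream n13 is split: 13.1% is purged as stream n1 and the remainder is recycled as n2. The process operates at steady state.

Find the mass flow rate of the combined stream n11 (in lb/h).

Ar enters only via n6 and leaves only via the purge: 748×0.271 = 0.131×(Ar in n13), and the recovery unit passes all Ar, so Ar in n11 = Ar in n13 = 1547.4 lb/h.
NH3 in n11: m_A = 748×0.729 + (1−0.131)·(1−0.429)·m_A, so m_A = 545.29/0.5038 = 1082.4 lb/h.
n11 = 1082.4 + 1547.4 = 2629.7 lb/h.

2630 lb/h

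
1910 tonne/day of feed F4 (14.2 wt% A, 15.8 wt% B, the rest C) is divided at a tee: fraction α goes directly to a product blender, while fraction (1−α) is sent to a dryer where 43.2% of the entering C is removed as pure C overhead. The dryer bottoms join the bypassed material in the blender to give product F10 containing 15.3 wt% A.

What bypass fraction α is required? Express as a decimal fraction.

All 1910×0.142 = 271.22 tonne/day of A reaches F10, so F10 = 271.22/0.153 = 1772.7 tonne/day and vapour = 137.32 tonne/day.
The evaporator receives (1−α)·1910 of feed at 0.700 C and removes 0.432 of that C:
0.432×0.700×(1−α)×1910 = 137.32
(1−α) = 137.32/577.58 = 0.2377;  α = 0.7623.

0.762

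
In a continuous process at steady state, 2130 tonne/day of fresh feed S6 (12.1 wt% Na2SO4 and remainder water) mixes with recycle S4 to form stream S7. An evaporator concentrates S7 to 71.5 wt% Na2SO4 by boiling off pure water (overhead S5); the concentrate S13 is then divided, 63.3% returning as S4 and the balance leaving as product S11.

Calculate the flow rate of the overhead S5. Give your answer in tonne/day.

Overall Na2SO4 balance (none leaves overhead): Na2SO4 in fresh feed = Na2SO4 in product, i.e. 2130×0.121 = (1−0.633)·S13·0.715.
S13 = 257.73/(0.715×0.367) = 982.18 tonne/day.
Recycle S4 = 0.633×982.18 = 621.72 tonne/day.
Combined feed S7 = 2130 + 621.72 = 2751.7 tonne/day.
Overhead S5 = S7 − S13 = 2751.7 − 982.18 = 1769.5 tonne/day.

1770 tonne/day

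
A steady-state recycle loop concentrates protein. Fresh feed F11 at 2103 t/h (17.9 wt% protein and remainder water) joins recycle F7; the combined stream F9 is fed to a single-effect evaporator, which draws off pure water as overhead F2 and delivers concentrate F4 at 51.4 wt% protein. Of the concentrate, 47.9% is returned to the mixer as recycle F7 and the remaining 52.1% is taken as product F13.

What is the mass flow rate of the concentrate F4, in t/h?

Overall protein balance (none leaves overhead): protein in fresh feed = protein in product, i.e. 2103×0.179 = (1−0.479)·F4·0.514.
F4 = 376.44/(0.514×0.521) = 1405.7 t/h.

1406 t/h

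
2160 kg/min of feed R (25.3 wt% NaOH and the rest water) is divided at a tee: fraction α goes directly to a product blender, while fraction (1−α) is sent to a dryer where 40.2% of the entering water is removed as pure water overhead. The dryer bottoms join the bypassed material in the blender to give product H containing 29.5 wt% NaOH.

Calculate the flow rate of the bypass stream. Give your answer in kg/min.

All 2160×0.253 = 546.48 kg/min of NaOH reaches H, so H = 546.48/0.295 = 1852.5 kg/min and vapour = 307.53 kg/min.
The evaporator receives (1−α)·2160 of feed at 0.747 water and removes 0.402 of that water:
0.402×0.747×(1−α)×2160 = 307.53
(1−α) = 307.53/648.64 = 0.4741;  α = 0.5259.
Bypass flow = 0.5259×2160 = 1135.9 kg/min.

1136 kg/min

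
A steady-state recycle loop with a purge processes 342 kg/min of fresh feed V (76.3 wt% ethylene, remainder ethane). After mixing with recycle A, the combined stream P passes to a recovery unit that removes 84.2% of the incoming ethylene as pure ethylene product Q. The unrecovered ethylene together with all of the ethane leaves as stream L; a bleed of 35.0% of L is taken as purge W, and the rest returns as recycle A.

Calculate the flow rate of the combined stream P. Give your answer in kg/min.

ethane enters only via V and leaves only via the purge: 342×0.237 = 0.350×(ethane in L), and the recovery unit passes all ethane, so ethane in P = ethane in L = 231.58 kg/min.
ethylene in P: m_A = 342×0.763 + (1−0.350)·(1−0.842)·m_A, so m_A = 260.95/0.8973 = 290.81 kg/min.
P = 290.81 + 231.58 = 522.4 kg/min.

522.4 kg/min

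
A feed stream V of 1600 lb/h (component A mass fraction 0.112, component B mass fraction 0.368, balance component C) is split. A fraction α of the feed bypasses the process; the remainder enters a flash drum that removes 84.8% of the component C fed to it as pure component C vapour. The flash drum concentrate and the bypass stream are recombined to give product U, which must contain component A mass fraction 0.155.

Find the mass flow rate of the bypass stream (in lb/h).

All 1600×0.112 = 179.2 lb/h of component A reaches U, so U = 179.2/0.155 = 1156.1 lb/h and vapour = 443.87 lb/h.
The evaporator receives (1−α)·1600 of feed at 0.520 component C and removes 0.848 of that component C:
0.848×0.520×(1−α)×1600 = 443.87
(1−α) = 443.87/705.54 = 0.6291;  α = 0.3709.
Bypass flow = 0.3709×1600 = 593.4 lb/h.

593.4 lb/h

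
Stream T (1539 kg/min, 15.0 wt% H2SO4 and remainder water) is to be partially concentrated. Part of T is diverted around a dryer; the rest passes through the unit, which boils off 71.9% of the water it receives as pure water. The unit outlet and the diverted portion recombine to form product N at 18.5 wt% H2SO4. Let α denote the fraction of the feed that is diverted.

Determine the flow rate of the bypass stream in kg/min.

1063 kg/min

All 1539×0.150 = 230.85 kg/min of H2SO4 reaches N, so N = 230.85/0.185 = 1247.8 kg/min and vapour = 291.16 kg/min.
The evaporator receives (1−α)·1539 of feed at 0.850 water and removes 0.719 of that water:
0.719×0.850×(1−α)×1539 = 291.16
(1−α) = 291.16/940.56 = 0.3096;  α = 0.6904.
Bypass flow = 0.6904×1539 = 1062.6 kg/min.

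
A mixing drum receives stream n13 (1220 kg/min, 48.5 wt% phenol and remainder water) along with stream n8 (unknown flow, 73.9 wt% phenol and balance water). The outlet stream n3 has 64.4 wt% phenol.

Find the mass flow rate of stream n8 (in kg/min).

Let n8 be the unknown flow. Total out = 1220 + n8.
phenol balance: 591.7 + 0.739·n8 = 0.644·(1220 + n8)
(0.739 − 0.644)·n8 = 0.644×1220 − 591.7 = 193.98
n8 = 193.98 / 0.095 = 2041.9 kg/min

2042 kg/min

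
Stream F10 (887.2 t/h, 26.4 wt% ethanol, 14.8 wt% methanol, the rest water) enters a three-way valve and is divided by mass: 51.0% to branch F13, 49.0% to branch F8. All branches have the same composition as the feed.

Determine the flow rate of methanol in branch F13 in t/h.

66.97 t/h

Branch F13 total = 0.510×887.2 = 452.47 t/h.
methanol in F13 = 0.148×452.47 = 66.966 t/h.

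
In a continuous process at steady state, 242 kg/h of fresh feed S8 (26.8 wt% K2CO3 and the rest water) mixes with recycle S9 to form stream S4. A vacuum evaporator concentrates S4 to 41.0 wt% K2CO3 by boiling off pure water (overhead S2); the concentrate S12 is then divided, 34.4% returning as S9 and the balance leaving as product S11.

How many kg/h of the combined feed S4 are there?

325 kg/h

Overall K2CO3 balance (none leaves overhead): K2CO3 in fresh feed = K2CO3 in product, i.e. 242×0.268 = (1−0.344)·S12·0.410.
S12 = 64.856/(0.410×0.656) = 241.14 kg/h.
Recycle S9 = 0.344×241.14 = 82.951 kg/h.
Combined feed S4 = 242 + 82.951 = 324.95 kg/h.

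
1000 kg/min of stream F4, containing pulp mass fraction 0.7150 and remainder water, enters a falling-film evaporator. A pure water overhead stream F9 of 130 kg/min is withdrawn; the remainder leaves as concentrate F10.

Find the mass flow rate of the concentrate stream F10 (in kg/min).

Concentrate = 1000 − 130 = 870 kg/min.

870 kg/min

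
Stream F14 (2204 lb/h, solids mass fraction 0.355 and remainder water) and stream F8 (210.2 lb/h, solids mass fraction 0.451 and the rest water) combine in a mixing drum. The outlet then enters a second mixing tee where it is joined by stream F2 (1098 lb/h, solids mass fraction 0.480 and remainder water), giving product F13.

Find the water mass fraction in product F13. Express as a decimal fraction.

0.600

Overall, product flow = 3512.2 lb/h.
water in = 2204×0.645 + 210.2×0.549 + 1098×0.520 = 2107.9 lb/h.
water fraction in F13 = 0.600.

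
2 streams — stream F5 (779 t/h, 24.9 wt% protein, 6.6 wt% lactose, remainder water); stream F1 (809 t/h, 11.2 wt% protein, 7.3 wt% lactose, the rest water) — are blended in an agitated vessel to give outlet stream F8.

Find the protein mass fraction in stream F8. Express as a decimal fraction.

Total flow out = 779 + 809 = 1588 t/h.
protein in = 779×0.249 + 809×0.112 = 284.58 t/h.
protein mass fraction in F8 = 284.58/1588 = 0.179.

0.179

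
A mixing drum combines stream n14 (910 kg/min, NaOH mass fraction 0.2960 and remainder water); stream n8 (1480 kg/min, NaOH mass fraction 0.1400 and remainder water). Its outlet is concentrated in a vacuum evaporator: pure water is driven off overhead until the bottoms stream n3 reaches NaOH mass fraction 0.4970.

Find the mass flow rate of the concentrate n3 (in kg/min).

958.9 kg/min

NaOH entering = 910×0.296 + 1480×0.140 = 476.56 kg/min.
All NaOH reports to n3, so n3 = 476.56/0.497 = 958.87 kg/min.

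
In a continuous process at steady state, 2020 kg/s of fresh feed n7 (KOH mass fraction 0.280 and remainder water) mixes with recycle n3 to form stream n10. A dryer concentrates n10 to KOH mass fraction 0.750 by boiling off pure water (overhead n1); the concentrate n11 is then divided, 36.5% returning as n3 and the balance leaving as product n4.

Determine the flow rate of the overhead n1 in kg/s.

Overall KOH balance (none leaves overhead): KOH in fresh feed = KOH in product, i.e. 2020×0.280 = (1−0.365)·n11·0.750.
n11 = 565.6/(0.750×0.635) = 1187.6 kg/s.
Recycle n3 = 0.365×1187.6 = 433.48 kg/s.
Combined feed n10 = 2020 + 433.48 = 2453.5 kg/s.
Overhead n1 = n10 − n11 = 2453.5 − 1187.6 = 1265.9 kg/s.

1266 kg/s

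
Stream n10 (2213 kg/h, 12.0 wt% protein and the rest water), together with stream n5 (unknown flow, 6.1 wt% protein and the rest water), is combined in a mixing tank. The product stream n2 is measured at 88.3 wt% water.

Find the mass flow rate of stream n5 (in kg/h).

118.6 kg/h

Let n5 be the unknown flow. Total out = 2213 + n5.
water balance: 1947.4 + 0.939·n5 = 0.883·(2213 + n5)
(0.939 − 0.883)·n5 = 0.883×2213 − 1947.4 = 6.639
n5 = 6.639 / 0.056 = 118.55 kg/h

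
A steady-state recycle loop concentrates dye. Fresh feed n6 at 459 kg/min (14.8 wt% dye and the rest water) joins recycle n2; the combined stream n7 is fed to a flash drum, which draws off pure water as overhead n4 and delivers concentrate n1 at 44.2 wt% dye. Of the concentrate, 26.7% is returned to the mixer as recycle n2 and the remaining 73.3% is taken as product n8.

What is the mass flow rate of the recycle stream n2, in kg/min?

Overall dye balance (none leaves overhead): dye in fresh feed = dye in product, i.e. 459×0.148 = (1−0.267)·n1·0.442.
n1 = 67.932/(0.442×0.733) = 209.68 kg/min.
Recycle n2 = 0.267×209.68 = 55.983 kg/min.

55.98 kg/min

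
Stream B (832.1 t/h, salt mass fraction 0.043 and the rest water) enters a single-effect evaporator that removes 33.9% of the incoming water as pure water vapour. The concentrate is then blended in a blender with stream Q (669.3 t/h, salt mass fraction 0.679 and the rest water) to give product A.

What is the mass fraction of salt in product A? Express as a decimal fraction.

0.398

Vapour removed = 0.339×0.957×832.1 = 269.95 t/h; concentrate = 562.15 t/h.
salt reaching the mixer = 35.78 (from concentrate) + 669.3×0.679 = 490.24 t/h.
Product flow = 562.15 + 669.3 = 1231.4 t/h; salt fraction = 0.398.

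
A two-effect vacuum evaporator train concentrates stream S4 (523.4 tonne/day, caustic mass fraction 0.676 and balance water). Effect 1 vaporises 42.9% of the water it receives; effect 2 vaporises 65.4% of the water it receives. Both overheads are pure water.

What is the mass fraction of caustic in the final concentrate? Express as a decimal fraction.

0.913

water in feed = 523.4×0.324 = 169.58 tonne/day.
After stage 1: water left = (1−0.429)×169.58 = 96.831; stream total = 450.65 tonne/day.
After stage 2: water left = (1−0.654)×96.831 = 33.504; final concentrate = 387.32 tonne/day.
caustic fraction = 353.82/387.32 = 0.913.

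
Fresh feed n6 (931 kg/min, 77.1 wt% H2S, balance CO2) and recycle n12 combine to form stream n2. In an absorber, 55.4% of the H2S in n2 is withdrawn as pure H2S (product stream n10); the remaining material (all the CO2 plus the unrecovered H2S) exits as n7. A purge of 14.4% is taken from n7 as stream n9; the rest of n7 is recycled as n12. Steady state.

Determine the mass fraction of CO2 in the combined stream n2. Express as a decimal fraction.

0.560

CO2 enters only via n6 and leaves only via the purge: 931×0.229 = 0.144×(CO2 in n7), and the absorber passes all CO2, so CO2 in n2 = CO2 in n7 = 1480.5 kg/min.
H2S in n2: m_A = 931×0.771 + (1−0.144)·(1−0.554)·m_A, so m_A = 717.8/0.6182 = 1161.1 kg/min.
n2 = 1161.1 + 1480.5 = 2641.6 kg/min.
CO2 fraction in n2 = 1480.5/2641.6 = 0.560.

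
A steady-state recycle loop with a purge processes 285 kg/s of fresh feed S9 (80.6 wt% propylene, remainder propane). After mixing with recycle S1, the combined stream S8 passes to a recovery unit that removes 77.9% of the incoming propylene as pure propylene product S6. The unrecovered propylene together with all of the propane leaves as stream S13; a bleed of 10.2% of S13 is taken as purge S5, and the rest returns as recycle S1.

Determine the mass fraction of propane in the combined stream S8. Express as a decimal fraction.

0.654

propane enters only via S9 and leaves only via the purge: 285×0.194 = 0.102×(propane in S13), and the recovery unit passes all propane, so propane in S8 = propane in S13 = 542.06 kg/s.
propylene in S8: m_A = 285×0.806 + (1−0.102)·(1−0.779)·m_A, so m_A = 229.71/0.8015 = 286.59 kg/s.
S8 = 286.59 + 542.06 = 828.64 kg/s.
propane fraction in S8 = 542.06/828.64 = 0.654.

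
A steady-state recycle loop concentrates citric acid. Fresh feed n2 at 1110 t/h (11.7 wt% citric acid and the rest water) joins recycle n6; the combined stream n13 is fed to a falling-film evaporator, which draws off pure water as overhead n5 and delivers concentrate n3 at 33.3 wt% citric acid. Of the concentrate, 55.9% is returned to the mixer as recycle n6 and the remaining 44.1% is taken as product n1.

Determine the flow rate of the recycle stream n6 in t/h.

494.4 t/h

Overall citric acid balance (none leaves overhead): citric acid in fresh feed = citric acid in product, i.e. 1110×0.117 = (1−0.559)·n3·0.333.
n3 = 129.87/(0.333×0.441) = 884.35 t/h.
Recycle n6 = 0.559×884.35 = 494.35 t/h.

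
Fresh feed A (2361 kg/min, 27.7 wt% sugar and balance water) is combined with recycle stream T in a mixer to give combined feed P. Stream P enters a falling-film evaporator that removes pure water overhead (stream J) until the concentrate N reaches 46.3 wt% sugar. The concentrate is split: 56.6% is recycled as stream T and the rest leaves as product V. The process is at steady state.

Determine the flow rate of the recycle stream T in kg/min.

Overall sugar balance (none leaves overhead): sugar in fresh feed = sugar in product, i.e. 2361×0.277 = (1−0.566)·N·0.463.
N = 654/(0.463×0.434) = 3254.7 kg/min.
Recycle T = 0.566×3254.7 = 1842.1 kg/min.

1842 kg/min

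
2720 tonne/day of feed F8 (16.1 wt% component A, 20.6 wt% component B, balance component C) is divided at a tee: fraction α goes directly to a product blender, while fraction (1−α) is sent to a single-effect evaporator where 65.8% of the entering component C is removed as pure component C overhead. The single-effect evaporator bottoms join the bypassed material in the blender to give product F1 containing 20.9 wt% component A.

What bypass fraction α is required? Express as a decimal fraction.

All 2720×0.161 = 437.92 tonne/day of component A reaches F1, so F1 = 437.92/0.209 = 2095.3 tonne/day and vapour = 624.69 tonne/day.
The evaporator receives (1−α)·2720 of feed at 0.633 component C and removes 0.658 of that component C:
0.658×0.633×(1−α)×2720 = 624.69
(1−α) = 624.69/1132.9 = 0.5514;  α = 0.4486.

0.449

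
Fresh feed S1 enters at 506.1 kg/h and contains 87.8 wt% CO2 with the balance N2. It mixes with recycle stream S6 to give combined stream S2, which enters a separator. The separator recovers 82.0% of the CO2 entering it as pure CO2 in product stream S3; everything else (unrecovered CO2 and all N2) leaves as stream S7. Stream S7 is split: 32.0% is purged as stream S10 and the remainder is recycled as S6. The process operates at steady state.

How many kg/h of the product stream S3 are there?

415.2 kg/h

CO2 in S2: m_A = 506.1×0.878 + (1−0.320)·(1−0.820)·m_A, so m_A = 444.36/0.8776 = 506.33 kg/h.
Product S3 = 0.820×506.33 = 415.19 kg/h.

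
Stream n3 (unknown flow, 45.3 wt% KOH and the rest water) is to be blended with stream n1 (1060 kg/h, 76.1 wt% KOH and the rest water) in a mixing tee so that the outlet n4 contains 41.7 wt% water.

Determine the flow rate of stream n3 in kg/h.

1451 kg/h

Let n3 be the unknown flow. Total out = 1060 + n3.
water balance: 253.34 + 0.547·n3 = 0.417·(1060 + n3)
(0.547 − 0.417)·n3 = 0.417×1060 − 253.34 = 188.68
n3 = 188.68 / 0.130 = 1451.4 kg/h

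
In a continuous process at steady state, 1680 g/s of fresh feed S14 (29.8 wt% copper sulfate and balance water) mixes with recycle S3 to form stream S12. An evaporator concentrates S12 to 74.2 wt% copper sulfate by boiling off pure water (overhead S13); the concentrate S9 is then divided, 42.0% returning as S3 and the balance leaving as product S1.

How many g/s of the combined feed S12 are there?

Overall copper sulfate balance (none leaves overhead): copper sulfate in fresh feed = copper sulfate in product, i.e. 1680×0.298 = (1−0.420)·S9·0.742.
S9 = 500.64/(0.742×0.580) = 1163.3 g/s.
Recycle S3 = 0.420×1163.3 = 488.59 g/s.
Combined feed S12 = 1680 + 488.59 = 2168.6 g/s.

2169 g/s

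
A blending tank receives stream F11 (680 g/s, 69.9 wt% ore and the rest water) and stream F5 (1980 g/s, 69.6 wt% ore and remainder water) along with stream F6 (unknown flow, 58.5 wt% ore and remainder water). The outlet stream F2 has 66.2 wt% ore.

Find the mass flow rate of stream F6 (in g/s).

Let F6 be the unknown flow. Total out = 2660 + F6.
ore balance: 1853.4 + 0.585·F6 = 0.662·(2660 + F6)
(0.585 − 0.662)·F6 = 0.662×2660 − 1853.4 = -92.48
F6 = -92.48 / -0.077 = 1201 g/s

1201 g/s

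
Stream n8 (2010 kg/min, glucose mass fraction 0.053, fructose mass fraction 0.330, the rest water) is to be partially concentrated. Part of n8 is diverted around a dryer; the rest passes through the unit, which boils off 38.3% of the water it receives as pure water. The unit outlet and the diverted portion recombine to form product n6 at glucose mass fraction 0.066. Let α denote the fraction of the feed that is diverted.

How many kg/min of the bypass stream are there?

334.6 kg/min

All 2010×0.053 = 106.53 kg/min of glucose reaches n6, so n6 = 106.53/0.066 = 1614.1 kg/min and vapour = 395.91 kg/min.
The evaporator receives (1−α)·2010 of feed at 0.617 water and removes 0.383 of that water:
0.383×0.617×(1−α)×2010 = 395.91
(1−α) = 395.91/474.99 = 0.8335;  α = 0.1665.
Bypass flow = 0.1665×2010 = 334.63 kg/min.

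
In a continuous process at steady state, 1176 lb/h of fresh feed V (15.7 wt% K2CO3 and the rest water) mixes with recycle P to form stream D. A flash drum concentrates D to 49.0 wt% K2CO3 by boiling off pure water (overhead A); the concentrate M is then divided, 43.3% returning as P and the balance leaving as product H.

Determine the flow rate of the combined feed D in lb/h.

1464 lb/h

Overall K2CO3 balance (none leaves overhead): K2CO3 in fresh feed = K2CO3 in product, i.e. 1176×0.157 = (1−0.433)·M·0.490.
M = 184.63/(0.490×0.567) = 664.55 lb/h.
Recycle P = 0.433×664.55 = 287.75 lb/h.
Combined feed D = 1176 + 287.75 = 1463.8 lb/h.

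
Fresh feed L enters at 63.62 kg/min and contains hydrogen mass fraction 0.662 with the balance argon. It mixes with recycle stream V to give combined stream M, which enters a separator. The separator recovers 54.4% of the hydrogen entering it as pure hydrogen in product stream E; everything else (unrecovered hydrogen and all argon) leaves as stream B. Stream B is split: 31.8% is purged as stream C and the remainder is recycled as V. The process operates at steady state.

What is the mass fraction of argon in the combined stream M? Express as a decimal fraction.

0.525

argon enters only via L and leaves only via the purge: 63.62×0.338 = 0.318×(argon in B), and the separator passes all argon, so argon in M = argon in B = 67.621 kg/min.
hydrogen in M: m_A = 63.62×0.662 + (1−0.318)·(1−0.544)·m_A, so m_A = 42.116/0.6890 = 61.126 kg/min.
M = 61.126 + 67.621 = 128.75 kg/min.
argon fraction in M = 67.621/128.75 = 0.525.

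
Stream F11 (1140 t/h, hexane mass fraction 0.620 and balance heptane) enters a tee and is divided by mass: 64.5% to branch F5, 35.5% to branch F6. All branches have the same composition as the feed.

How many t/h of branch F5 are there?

Branch F5 flow = 0.645×1140 = 735.3 t/h.

735.3 t/h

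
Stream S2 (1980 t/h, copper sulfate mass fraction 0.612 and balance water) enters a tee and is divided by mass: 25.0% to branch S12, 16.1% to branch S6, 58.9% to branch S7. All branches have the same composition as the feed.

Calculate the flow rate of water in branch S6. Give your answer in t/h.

Branch S6 total = 0.161×1980 = 318.78 t/h.
water in S6 = 0.388×318.78 = 123.69 t/h.

123.7 t/h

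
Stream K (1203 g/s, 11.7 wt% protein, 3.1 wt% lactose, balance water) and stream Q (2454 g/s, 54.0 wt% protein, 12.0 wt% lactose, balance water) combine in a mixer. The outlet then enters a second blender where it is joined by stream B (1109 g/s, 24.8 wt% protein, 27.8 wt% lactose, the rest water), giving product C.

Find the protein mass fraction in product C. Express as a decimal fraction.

0.3653

Overall, product flow = 4766 g/s.
protein in = 1203×0.117 + 2454×0.540 + 1109×0.248 = 1740.9 g/s.
protein fraction in C = 0.3653.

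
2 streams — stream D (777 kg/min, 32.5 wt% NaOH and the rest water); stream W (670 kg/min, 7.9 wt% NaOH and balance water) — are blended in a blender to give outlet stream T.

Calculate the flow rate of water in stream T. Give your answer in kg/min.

1142 kg/min

water out = water in = 777×0.675 + 670×0.921 = 1141.5 kg/min.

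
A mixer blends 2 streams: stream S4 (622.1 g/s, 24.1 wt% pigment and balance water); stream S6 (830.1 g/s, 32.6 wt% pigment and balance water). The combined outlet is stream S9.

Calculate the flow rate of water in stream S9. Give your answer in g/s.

1032 g/s

water out = water in = 622.1×0.759 + 830.1×0.674 = 1031.7 g/s.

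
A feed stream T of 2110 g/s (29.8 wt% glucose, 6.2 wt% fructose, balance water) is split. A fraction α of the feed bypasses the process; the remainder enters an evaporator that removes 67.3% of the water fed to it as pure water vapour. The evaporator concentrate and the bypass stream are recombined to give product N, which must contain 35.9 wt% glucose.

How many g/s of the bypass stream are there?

All 2110×0.298 = 628.78 g/s of glucose reaches N, so N = 628.78/0.359 = 1751.5 g/s and vapour = 358.52 g/s.
The evaporator receives (1−α)·2110 of feed at 0.640 water and removes 0.673 of that water:
0.673×0.640×(1−α)×2110 = 358.52
(1−α) = 358.52/908.82 = 0.3945;  α = 0.6055.
Bypass flow = 0.6055×2110 = 1277.6 g/s.

1278 g/s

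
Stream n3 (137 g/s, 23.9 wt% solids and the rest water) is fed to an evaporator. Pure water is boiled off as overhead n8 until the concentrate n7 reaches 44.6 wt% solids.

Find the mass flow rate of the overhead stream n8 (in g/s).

solids is conserved: 137×0.239 = 32.743 g/s all reports to the concentrate.
Concentrate = 32.743/(target fraction) = 73.415 g/s.
Overhead = 137 − 73.415 = 63.585 g/s.

63.59 g/s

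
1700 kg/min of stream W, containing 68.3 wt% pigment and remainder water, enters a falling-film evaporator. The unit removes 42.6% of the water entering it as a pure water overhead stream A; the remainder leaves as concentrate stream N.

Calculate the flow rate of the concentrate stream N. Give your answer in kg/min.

water entering = 1700×0.317 = 538.9 kg/min; overhead removed = 0.426×538.9 = 229.57 kg/min.
Concentrate = 1700 − 229.57 = 1470.4 kg/min.

1470 kg/min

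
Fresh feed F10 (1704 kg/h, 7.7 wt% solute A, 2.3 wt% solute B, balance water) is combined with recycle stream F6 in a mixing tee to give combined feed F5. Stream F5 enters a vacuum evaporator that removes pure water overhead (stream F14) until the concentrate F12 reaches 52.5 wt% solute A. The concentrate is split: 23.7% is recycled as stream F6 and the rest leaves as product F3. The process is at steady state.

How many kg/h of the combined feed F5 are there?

1782 kg/h

Overall solute A balance (none leaves overhead): solute A in fresh feed = solute A in product, i.e. 1704×0.077 = (1−0.237)·F12·0.525.
F12 = 131.21/(0.525×0.763) = 327.55 kg/h.
Recycle F6 = 0.237×327.55 = 77.629 kg/h.
Combined feed F5 = 1704 + 77.629 = 1781.6 kg/h.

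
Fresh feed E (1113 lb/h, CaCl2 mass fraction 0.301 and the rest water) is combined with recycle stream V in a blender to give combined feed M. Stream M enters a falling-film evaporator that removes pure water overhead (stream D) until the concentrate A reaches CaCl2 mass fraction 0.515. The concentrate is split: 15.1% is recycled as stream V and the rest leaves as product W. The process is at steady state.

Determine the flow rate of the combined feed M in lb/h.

Overall CaCl2 balance (none leaves overhead): CaCl2 in fresh feed = CaCl2 in product, i.e. 1113×0.301 = (1−0.151)·A·0.515.
A = 335.01/(0.515×0.849) = 766.21 lb/h.
Recycle V = 0.151×766.21 = 115.7 lb/h.
Combined feed M = 1113 + 115.7 = 1228.7 lb/h.

1229 lb/h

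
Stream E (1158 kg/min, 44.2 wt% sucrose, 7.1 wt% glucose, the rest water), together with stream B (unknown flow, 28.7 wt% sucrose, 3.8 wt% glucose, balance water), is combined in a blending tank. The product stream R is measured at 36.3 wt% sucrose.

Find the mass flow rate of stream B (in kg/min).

1204 kg/min

Let B be the unknown flow. Total out = 1158 + B.
sucrose balance: 511.84 + 0.287·B = 0.363·(1158 + B)
(0.287 − 0.363)·B = 0.363×1158 − 511.84 = -91.482
B = -91.482 / -0.076 = 1203.7 kg/min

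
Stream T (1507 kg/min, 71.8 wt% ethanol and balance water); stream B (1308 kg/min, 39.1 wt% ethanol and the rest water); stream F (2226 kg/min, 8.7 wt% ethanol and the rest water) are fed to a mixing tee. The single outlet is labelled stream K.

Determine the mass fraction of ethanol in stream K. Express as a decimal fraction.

0.355

Total flow out = 1507 + 1308 + 2226 = 5041 kg/min.
ethanol in = 1507×0.718 + 1308×0.391 + 2226×0.087 = 1787.1 kg/min.
ethanol mass fraction in K = 1787.1/5041 = 0.355.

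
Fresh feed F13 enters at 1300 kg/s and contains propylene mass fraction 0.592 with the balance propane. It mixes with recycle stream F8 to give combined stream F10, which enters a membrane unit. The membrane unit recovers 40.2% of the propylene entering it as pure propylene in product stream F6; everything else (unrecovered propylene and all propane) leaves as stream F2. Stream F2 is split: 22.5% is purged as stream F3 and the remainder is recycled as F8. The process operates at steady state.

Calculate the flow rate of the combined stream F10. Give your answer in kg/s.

propane enters only via F13 and leaves only via the purge: 1300×0.408 = 0.225×(propane in F2), and the membrane unit passes all propane, so propane in F10 = propane in F2 = 2357.3 kg/s.
propylene in F10: m_A = 1300×0.592 + (1−0.225)·(1−0.402)·m_A, so m_A = 769.6/0.5366 = 1434.3 kg/s.
F10 = 1434.3 + 2357.3 = 3791.7 kg/s.

3792 kg/s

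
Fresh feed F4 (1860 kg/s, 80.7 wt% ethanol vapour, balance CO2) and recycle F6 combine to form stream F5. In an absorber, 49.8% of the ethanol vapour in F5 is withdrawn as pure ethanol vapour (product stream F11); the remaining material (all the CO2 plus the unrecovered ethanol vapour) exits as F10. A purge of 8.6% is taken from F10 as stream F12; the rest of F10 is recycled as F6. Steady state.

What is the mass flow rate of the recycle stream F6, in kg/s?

5088 kg/s

CO2 enters only via F4 and leaves only via the purge: 1860×0.193 = 0.086×(CO2 in F10), and the absorber passes all CO2, so CO2 in F5 = CO2 in F10 = 4174.2 kg/s.
ethanol vapour in F5: m_A = 1860×0.807 + (1−0.086)·(1−0.498)·m_A, so m_A = 1501/0.5412 = 2773.6 kg/s.
F10 = (1−0.498)×2773.6 + 4174.2 = 5566.6 kg/s.
Recycle F6 = (1−0.086)×5566.6 = 5087.8 kg/s.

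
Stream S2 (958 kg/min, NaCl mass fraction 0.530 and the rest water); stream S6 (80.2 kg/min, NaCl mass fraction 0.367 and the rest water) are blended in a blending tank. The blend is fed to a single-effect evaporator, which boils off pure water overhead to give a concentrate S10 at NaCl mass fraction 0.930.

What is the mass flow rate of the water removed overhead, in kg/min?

460.6 kg/min

NaCl entering = 958×0.530 + 80.2×0.367 = 537.17 kg/min.
All NaCl reports to S10, so S10 = 537.17/0.930 = 577.61 kg/min.
Total feed = 1038.2 kg/min; overhead = 1038.2 − 577.61 = 460.59 kg/min.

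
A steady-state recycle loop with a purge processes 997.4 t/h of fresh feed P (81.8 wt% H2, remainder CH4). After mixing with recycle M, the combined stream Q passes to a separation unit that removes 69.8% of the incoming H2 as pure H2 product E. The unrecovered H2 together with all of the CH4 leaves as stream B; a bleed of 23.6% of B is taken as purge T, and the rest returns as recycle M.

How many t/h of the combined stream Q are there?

CH4 enters only via P and leaves only via the purge: 997.4×0.182 = 0.236×(CH4 in B), and the separation unit passes all CH4, so CH4 in Q = CH4 in B = 769.18 t/h.
H2 in Q: m_A = 997.4×0.818 + (1−0.236)·(1−0.698)·m_A, so m_A = 815.87/0.7693 = 1060.6 t/h.
Q = 1060.6 + 769.18 = 1829.8 t/h.

1830 t/h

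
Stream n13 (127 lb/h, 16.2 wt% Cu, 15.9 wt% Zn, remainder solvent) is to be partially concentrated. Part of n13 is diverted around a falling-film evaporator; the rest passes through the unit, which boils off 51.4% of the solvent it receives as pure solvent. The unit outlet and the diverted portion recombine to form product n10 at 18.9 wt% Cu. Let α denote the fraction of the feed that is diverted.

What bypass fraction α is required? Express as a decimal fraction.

0.591

All 127×0.162 = 20.574 lb/h of Cu reaches n10, so n10 = 20.574/0.189 = 108.86 lb/h and vapour = 18.143 lb/h.
The evaporator receives (1−α)·127 of feed at 0.679 solvent and removes 0.514 of that solvent:
0.514×0.679×(1−α)×127 = 18.143
(1−α) = 18.143/44.324 = 0.4093;  α = 0.5907.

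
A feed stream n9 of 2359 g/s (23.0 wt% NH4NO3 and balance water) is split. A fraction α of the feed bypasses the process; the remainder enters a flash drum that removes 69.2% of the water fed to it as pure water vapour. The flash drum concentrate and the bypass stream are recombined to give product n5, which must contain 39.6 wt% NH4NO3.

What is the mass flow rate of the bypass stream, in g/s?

All 2359×0.230 = 542.57 g/s of NH4NO3 reaches n5, so n5 = 542.57/0.396 = 1370.1 g/s and vapour = 988.87 g/s.
The evaporator receives (1−α)·2359 of feed at 0.770 water and removes 0.692 of that water:
0.692×0.770×(1−α)×2359 = 988.87
(1−α) = 988.87/1257 = 0.7867;  α = 0.2133.
Bypass flow = 0.2133×2359 = 503.15 g/s.

503.1 g/s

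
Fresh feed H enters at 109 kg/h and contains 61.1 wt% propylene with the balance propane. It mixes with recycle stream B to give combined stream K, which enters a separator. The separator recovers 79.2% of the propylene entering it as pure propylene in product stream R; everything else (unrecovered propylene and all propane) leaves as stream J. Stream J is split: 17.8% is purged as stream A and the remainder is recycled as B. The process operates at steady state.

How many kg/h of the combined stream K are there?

318.5 kg/h

propane enters only via H and leaves only via the purge: 109×0.389 = 0.178×(propane in J), and the separator passes all propane, so propane in K = propane in J = 238.21 kg/h.
propylene in K: m_A = 109×0.611 + (1−0.178)·(1−0.792)·m_A, so m_A = 66.599/0.8290 = 80.334 kg/h.
K = 80.334 + 238.21 = 318.54 kg/h.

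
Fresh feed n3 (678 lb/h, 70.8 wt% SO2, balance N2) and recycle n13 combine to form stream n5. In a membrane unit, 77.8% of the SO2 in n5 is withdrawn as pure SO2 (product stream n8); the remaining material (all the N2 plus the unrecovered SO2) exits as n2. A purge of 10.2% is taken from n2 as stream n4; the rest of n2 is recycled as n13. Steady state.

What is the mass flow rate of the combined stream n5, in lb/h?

2540 lb/h

N2 enters only via n3 and leaves only via the purge: 678×0.292 = 0.102×(N2 in n2), and the membrane unit passes all N2, so N2 in n5 = N2 in n2 = 1940.9 lb/h.
SO2 in n5: m_A = 678×0.708 + (1−0.102)·(1−0.778)·m_A, so m_A = 480.02/0.8006 = 599.55 lb/h.
n5 = 599.55 + 1940.9 = 2540.5 lb/h.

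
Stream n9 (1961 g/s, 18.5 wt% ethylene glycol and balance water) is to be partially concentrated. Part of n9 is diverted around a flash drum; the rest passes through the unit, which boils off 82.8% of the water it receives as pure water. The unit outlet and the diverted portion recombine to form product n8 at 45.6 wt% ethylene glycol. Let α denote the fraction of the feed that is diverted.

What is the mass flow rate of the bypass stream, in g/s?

234 g/s

All 1961×0.185 = 362.78 g/s of ethylene glycol reaches n8, so n8 = 362.78/0.456 = 795.58 g/s and vapour = 1165.4 g/s.
The evaporator receives (1−α)·1961 of feed at 0.815 water and removes 0.828 of that water:
0.828×0.815×(1−α)×1961 = 1165.4
(1−α) = 1165.4/1323.3 = 0.8807;  α = 0.1193.
Bypass flow = 0.1193×1961 = 233.99 g/s.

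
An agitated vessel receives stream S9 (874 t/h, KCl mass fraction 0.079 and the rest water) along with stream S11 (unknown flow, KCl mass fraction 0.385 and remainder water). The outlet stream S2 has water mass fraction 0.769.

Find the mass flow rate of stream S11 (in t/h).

Let S11 be the unknown flow. Total out = 874 + S11.
water balance: 804.95 + 0.615·S11 = 0.769·(874 + S11)
(0.615 − 0.769)·S11 = 0.769×874 − 804.95 = -132.85
S11 = -132.85 / -0.154 = 862.65 t/h

862.6 t/h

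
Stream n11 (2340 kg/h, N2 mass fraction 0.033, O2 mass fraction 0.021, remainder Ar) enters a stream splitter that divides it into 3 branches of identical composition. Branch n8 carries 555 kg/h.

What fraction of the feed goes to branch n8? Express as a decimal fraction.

Fraction to n8 = 555/2340 = 0.2372.

0.237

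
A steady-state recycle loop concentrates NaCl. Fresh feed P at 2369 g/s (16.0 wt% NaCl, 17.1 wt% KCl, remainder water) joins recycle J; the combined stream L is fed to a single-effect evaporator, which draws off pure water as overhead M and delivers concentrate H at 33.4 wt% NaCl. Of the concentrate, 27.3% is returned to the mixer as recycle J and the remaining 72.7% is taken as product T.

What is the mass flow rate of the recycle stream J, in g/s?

Overall NaCl balance (none leaves overhead): NaCl in fresh feed = NaCl in product, i.e. 2369×0.160 = (1−0.273)·H·0.334.
H = 379.04/(0.334×0.727) = 1561 g/s.
Recycle J = 0.273×1561 = 426.15 g/s.

426.2 g/s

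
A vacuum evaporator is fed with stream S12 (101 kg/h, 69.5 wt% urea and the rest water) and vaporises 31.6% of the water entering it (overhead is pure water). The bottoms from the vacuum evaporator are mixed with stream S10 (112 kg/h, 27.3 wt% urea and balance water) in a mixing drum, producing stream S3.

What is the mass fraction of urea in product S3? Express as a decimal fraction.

0.496

Vapour removed = 0.316×0.305×101 = 9.7344 kg/h; concentrate = 91.266 kg/h.
urea reaching the mixer = 70.195 (from concentrate) + 112×0.273 = 100.77 kg/h.
Product flow = 91.266 + 112 = 203.27 kg/h; urea fraction = 0.496.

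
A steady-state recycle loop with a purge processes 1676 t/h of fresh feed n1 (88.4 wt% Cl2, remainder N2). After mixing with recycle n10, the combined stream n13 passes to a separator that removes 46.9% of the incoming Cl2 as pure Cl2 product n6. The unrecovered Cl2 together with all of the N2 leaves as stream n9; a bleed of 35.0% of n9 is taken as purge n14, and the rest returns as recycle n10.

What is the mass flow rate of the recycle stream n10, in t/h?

N2 enters only via n1 and leaves only via the purge: 1676×0.116 = 0.350×(N2 in n9), and the separator passes all N2, so N2 in n13 = N2 in n9 = 555.47 t/h.
Cl2 in n13: m_A = 1676×0.884 + (1−0.350)·(1−0.469)·m_A, so m_A = 1481.6/0.6548 = 2262.5 t/h.
n9 = (1−0.469)×2262.5 + 555.47 = 1756.9 t/h.
Recycle n10 = (1−0.350)×1756.9 = 1142 t/h.

1142 t/h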